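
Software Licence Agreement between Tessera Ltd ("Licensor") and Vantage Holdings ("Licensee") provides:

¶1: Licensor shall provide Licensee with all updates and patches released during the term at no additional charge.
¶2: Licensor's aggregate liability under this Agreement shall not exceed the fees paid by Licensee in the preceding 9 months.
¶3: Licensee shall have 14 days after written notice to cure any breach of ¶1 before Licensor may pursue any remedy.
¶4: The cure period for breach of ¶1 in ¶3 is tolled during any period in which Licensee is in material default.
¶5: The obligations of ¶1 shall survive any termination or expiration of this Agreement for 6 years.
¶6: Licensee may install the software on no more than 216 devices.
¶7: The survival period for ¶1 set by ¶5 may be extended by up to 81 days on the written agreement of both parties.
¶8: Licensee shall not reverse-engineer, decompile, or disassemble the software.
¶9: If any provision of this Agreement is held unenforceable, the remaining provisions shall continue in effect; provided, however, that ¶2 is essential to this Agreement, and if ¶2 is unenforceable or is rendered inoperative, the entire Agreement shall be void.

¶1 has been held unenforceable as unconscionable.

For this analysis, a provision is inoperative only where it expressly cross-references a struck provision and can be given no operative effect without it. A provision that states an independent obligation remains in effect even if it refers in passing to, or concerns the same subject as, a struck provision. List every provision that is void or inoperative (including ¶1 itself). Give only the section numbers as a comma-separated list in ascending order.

1, 3, 4, 5, 7

¶1 is struck. ¶3 operates only by reference to ¶1, so it falls with ¶1. ¶5 operates only by reference to ¶1, so it falls with ¶1. The whole of ¶4 is the tolling of the cure period for breach of ¶1, defined by reference to ¶3, so ¶4 cannot stand once ¶3 is removed. ¶7 operates only by reference to ¶5, so it falls with ¶5. ¶9 makes ¶2 an essential term, but ¶2 is unaffected, so the severability proviso in ¶9 preserves the remaining provisions. The provisions still in force are ¶2, ¶6, ¶8, and ¶9.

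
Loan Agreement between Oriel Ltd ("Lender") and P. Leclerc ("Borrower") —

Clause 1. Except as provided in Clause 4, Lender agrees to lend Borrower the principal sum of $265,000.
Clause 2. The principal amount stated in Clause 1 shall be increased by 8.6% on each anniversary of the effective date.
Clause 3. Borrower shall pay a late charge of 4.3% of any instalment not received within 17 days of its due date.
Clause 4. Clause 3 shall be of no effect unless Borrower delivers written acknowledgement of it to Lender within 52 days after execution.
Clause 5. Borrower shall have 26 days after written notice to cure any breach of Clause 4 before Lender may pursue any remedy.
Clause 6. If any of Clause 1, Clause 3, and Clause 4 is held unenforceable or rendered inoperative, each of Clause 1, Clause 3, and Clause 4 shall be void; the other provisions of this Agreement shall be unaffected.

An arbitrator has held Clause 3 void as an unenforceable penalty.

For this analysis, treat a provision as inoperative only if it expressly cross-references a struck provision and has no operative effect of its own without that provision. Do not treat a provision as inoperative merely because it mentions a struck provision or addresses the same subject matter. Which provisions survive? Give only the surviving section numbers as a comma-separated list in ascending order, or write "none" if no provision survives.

Clause 3 is struck. Clause 4 operates only by reference to Clause 3, so it falls with Clause 3. Clause 5 operates only by reference to Clause 4, so it falls with Clause 4. Clause 6 declares Clause 1, Clause 3, and Clause 4 mutually dependent; since one of them has fallen, all of them are of no effect. That brings down Clause 1 as well. Clause 2 in turn depends solely on a provision now struck and likewise falls. The remainder continues in force under Clause 6. Only Clause 6 remains in effect.

6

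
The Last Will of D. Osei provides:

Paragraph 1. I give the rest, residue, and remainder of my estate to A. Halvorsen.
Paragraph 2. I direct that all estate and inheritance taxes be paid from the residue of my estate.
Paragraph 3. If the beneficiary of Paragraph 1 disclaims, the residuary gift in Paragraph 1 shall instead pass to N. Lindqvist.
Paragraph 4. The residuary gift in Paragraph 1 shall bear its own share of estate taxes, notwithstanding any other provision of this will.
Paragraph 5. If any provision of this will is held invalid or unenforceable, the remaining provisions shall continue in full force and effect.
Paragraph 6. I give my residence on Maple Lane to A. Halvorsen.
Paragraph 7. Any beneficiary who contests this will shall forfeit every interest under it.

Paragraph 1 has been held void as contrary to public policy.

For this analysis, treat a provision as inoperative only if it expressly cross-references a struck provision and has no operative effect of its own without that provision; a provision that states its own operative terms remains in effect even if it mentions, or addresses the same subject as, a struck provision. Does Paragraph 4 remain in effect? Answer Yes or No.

No

Paragraph 1 is struck. Paragraph 3 merely fixes the alternative disposition for Paragraph 1; with Paragraph 1 gone it has nothing to operate on and falls away. Paragraph 4 has no operative effect of its own apart from Paragraph 1 and is therefore inoperative. Under the severability clause in Paragraph 5, the remaining provisions continue in force. Paragraph 2, Paragraph 5, Paragraph 6, and Paragraph 7 remain in effect. Paragraph 4 is among the inoperative provisions, so the answer is no.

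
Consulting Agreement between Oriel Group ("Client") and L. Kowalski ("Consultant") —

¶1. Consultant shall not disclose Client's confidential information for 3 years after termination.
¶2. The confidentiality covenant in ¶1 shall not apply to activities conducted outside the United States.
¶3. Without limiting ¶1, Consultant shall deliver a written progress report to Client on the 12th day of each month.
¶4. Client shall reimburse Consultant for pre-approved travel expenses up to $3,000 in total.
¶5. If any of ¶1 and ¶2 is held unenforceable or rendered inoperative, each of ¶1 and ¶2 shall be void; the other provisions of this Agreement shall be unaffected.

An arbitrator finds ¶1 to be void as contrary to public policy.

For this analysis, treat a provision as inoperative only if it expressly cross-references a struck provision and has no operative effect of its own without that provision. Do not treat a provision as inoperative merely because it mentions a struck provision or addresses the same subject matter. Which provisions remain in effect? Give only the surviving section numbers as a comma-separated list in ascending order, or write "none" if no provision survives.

¶1 is struck. The whole of ¶2 is the carve-out from the confidentiality covenant, defined by reference to ¶1, so ¶2 cannot stand once ¶1 is removed. Although ¶3 refers to ¶1, its operative terms do not depend on ¶1, so it remains in effect. ¶5 declares ¶1 and ¶2 mutually dependent; since one of them has fallen, all of them are of no effect. The remainder continues in force under ¶5. That leaves ¶3, ¶4, and ¶5 in effect.

3, 4, 5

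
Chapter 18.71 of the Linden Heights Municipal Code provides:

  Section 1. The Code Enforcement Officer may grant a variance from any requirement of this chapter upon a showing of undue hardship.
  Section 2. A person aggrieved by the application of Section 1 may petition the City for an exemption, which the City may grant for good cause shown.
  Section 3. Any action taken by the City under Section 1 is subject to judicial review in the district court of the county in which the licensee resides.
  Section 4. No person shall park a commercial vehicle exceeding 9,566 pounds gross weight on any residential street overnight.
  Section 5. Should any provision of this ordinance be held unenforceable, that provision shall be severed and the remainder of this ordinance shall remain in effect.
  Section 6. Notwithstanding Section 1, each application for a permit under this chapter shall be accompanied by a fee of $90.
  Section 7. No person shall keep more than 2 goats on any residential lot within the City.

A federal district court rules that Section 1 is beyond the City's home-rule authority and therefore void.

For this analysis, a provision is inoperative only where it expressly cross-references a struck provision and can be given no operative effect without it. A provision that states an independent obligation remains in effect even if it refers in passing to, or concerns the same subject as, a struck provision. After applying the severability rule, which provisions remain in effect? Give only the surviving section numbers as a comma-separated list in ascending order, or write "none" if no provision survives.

Section 1 is struck. Section 2 operates only by reference to Section 1, so it falls with Section 1. Section 3 operates only by reference to Section 1, so it falls with Section 1. Section 6 mentions Section 1 but its own obligation stands independently of Section 1, so Section 6 is not affected. Section 5 is a severability clause and preserves every provision that can still be given independent effect. The provisions still in force are Section 4, Section 5, Section 6, and Section 7.

4, 5, 6, 7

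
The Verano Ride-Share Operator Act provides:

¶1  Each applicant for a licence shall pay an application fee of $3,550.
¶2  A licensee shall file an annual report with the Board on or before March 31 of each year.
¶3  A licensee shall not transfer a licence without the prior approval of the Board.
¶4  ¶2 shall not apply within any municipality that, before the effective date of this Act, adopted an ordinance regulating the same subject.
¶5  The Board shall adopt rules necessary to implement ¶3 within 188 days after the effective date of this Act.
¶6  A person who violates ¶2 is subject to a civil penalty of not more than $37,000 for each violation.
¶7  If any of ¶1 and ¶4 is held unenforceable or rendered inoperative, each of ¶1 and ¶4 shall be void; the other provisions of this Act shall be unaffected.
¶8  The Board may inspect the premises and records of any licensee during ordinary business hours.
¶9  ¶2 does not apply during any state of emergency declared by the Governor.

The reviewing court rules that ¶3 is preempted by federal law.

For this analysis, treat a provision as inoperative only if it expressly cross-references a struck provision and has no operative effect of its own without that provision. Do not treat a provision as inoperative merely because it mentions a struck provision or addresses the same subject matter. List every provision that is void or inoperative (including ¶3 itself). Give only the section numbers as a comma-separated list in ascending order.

¶3 is struck. ¶5 operates only by reference to ¶3, so it falls with ¶3. ¶7 ties ¶1 and ¶4 together, but none of those is affected here; the remaining provisions continue in force under ¶7. That leaves ¶1, ¶2, ¶4, ¶6, ¶7, ¶8, and ¶9 in effect.

3, 5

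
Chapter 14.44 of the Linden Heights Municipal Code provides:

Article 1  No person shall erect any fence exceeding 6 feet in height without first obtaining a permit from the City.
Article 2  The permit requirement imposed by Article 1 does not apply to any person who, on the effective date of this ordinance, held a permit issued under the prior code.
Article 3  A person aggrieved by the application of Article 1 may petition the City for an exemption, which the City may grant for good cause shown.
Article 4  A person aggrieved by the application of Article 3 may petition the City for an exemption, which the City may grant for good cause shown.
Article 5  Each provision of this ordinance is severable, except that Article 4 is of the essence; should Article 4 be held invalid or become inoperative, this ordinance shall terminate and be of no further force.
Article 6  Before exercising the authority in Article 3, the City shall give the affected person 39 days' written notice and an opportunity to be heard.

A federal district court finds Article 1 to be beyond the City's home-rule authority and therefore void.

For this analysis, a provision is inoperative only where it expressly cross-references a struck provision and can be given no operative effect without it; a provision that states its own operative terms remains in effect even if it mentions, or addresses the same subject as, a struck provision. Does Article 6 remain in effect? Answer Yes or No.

No

Article 1 is struck. Article 2 merely fixes the grandfather exemption from Article 1; with Article 1 gone it has nothing to operate on and falls away. Article 3 has no operative effect of its own apart from Article 1 and is therefore inoperative. Article 4 operates only by reference to Article 3, so it falls with Article 3. Article 6 has no operative effect of its own apart from Article 3 and is therefore inoperative. Article 5 makes Article 4 an essential term, and Article 4 has been rendered inoperative by the cascade; under Article 5, the entire ordinance is therefore void. No provision of the ordinance survives. Article 6 is among the inoperative provisions, so the answer is no.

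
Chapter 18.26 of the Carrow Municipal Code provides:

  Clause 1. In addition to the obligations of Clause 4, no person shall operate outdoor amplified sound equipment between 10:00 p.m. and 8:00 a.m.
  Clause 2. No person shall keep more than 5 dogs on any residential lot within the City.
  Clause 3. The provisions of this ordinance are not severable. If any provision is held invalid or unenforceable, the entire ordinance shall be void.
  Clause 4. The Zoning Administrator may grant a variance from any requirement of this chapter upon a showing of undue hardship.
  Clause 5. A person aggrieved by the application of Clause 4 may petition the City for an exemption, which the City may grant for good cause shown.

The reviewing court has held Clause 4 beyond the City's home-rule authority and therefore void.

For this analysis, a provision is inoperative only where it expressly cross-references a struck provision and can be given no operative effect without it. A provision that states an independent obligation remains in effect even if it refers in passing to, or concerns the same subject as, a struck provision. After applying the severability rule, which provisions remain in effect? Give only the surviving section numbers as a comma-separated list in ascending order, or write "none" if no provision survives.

Clause 4 is struck. The only function of Clause 5 is the exemption procedure for Clause 4, so it cannot stand once Clause 4 is removed. Clause 3 provides that the ordinance is not severable, so the invalidity of any one provision voids the entire ordinance. No provision of the ordinance survives.

none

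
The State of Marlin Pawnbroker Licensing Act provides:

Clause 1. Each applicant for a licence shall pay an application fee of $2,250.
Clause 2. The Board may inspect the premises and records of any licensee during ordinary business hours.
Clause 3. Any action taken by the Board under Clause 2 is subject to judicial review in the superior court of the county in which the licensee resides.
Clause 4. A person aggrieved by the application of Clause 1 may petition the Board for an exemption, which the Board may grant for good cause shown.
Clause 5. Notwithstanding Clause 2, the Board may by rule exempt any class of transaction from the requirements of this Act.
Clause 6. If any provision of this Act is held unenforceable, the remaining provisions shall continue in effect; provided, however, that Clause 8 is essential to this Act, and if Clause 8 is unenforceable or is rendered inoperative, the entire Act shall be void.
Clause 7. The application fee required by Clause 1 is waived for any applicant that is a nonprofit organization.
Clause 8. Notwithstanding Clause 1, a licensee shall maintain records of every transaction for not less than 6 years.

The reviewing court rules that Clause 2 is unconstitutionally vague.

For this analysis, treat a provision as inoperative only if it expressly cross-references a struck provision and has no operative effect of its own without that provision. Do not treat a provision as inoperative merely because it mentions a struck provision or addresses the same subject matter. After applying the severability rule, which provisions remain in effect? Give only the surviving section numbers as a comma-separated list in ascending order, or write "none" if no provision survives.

Clause 2 is struck. Clause 3 operates only by reference to Clause 2, so it falls with Clause 2. Clause 5 mentions Clause 2 but its own obligation stands independently of Clause 2, so Clause 5 is not affected. Clause 6 makes Clause 8 an essential term, but Clause 8 is unaffected, so the severability proviso in Clause 6 preserves the remaining provisions. The provisions still in force are Clause 1, Clause 4, Clause 5, Clause 6, Clause 7, and Clause 8.

1, 4, 5, 6, 7, 8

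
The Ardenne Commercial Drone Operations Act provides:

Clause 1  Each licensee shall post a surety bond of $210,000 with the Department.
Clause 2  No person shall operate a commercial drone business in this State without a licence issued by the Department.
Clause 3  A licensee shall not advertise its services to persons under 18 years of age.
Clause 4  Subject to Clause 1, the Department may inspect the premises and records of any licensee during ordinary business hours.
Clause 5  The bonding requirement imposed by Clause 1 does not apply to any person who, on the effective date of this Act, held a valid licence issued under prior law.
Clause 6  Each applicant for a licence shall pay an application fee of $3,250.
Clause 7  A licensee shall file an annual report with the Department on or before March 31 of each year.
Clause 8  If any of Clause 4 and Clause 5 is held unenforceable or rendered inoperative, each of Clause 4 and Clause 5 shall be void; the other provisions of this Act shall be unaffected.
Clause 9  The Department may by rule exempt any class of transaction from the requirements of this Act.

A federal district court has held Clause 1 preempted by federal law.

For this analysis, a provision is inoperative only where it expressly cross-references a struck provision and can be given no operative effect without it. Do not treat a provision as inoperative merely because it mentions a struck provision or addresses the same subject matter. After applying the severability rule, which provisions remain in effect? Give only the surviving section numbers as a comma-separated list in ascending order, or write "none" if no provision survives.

Clause 1 is struck. Clause 5 merely fixes the grandfather exemption from Clause 1; with Clause 1 gone it has nothing to operate on and falls away. Clause 8 declares Clause 4 and Clause 5 mutually dependent; since one of them has fallen, all of them are of no effect. That brings down Clause 4 as well. The remainder continues in force under Clause 8. Clause 2, Clause 3, Clause 6, Clause 7, Clause 8, and Clause 9 remain in effect.

2, 3, 6, 7, 8, 9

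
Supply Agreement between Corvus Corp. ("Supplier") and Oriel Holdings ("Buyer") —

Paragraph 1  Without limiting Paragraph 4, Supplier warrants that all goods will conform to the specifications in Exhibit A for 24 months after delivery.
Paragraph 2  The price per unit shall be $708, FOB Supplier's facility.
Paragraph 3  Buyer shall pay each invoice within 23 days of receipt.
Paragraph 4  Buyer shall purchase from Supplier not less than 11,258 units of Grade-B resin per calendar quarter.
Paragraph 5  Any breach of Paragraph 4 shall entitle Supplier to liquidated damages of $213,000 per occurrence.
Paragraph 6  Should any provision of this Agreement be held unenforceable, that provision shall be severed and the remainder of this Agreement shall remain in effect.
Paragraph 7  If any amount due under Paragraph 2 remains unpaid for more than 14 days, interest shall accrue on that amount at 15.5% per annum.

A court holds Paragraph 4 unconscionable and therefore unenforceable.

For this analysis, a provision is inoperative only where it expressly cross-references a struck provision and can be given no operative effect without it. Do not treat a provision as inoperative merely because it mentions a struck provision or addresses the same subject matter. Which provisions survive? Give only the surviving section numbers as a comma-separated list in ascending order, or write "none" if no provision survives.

1, 2, 3, 6, 7

Paragraph 4 is struck. Paragraph 5 does nothing except set the liquidated-damages amount by reference to Paragraph 4; with Paragraph 4 gone it has no independent effect and is inoperative. Although Paragraph 1 refers to Paragraph 4, its operative terms do not depend on Paragraph 4, so it remains in effect. Paragraph 6 is a severability clause and preserves every provision that can still be given independent effect. The provisions still in force are Paragraph 1, Paragraph 2, Paragraph 3, Paragraph 6, and Paragraph 7.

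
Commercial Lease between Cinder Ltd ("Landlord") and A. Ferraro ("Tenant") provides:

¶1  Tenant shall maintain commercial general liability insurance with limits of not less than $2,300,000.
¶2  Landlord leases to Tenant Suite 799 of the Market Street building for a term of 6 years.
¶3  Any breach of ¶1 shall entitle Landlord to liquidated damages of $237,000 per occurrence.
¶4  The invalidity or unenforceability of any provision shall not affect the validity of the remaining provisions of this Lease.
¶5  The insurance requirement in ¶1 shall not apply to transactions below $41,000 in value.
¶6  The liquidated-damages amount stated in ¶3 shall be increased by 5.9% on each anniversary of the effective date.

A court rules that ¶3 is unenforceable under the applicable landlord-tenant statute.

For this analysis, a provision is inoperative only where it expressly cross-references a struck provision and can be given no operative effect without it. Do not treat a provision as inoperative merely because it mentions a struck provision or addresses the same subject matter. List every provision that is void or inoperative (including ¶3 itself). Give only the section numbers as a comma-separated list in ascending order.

¶3 is struck. ¶6 operates only by reference to ¶3, so it falls with ¶3. ¶4 is a severability clause and preserves every provision that can still be given independent effect. That leaves ¶1, ¶2, ¶4, and ¶5 in effect.

3, 6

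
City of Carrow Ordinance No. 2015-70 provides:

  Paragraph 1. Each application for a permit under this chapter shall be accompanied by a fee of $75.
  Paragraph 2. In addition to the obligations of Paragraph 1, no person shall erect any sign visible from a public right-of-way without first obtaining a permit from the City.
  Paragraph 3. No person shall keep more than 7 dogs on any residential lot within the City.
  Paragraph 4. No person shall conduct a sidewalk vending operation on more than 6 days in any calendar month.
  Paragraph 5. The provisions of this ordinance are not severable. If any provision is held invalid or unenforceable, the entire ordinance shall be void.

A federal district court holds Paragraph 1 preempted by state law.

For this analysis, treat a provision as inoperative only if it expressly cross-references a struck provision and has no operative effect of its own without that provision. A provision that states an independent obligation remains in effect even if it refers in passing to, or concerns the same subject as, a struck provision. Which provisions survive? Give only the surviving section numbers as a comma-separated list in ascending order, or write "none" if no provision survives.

none

Paragraph 1 is struck. No other provision's operative terms depend on Paragraph 1. Paragraph 5 provides that the ordinance is not severable, so the invalidity of any one provision voids the entire ordinance. No provision of the ordinance survives.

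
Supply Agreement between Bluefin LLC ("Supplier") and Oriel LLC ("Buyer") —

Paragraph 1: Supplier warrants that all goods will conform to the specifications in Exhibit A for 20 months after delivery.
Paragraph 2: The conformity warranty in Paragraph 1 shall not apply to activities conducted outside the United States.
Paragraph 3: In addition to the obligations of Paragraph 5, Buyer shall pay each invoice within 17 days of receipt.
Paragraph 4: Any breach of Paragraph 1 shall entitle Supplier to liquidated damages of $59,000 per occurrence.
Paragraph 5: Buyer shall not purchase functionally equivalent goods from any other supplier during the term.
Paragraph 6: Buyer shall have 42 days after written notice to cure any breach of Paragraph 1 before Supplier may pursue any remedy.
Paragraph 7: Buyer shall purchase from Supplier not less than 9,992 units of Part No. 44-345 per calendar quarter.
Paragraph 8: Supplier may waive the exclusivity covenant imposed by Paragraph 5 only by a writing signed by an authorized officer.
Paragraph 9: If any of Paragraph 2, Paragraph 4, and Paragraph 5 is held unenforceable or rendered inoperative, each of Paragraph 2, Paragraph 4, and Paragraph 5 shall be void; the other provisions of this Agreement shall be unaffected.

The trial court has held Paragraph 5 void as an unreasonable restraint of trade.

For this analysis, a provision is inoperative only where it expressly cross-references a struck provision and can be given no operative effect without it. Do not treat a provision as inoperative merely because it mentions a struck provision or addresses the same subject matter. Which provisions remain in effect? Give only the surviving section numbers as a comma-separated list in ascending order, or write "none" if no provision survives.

1, 3, 6, 7, 9

Paragraph 5 is struck. Paragraph 8 operates only by reference to Paragraph 5, so it falls with Paragraph 5. Paragraph 3 mentions Paragraph 5 but its own obligation stands independently of Paragraph 5, so Paragraph 3 is not affected. Paragraph 9 declares Paragraph 2, Paragraph 4, and Paragraph 5 mutually dependent; since one of them has fallen, all of them are of no effect. That brings down Paragraph 2 and Paragraph 4 as well. The remainder continues in force under Paragraph 9. Paragraph 1, Paragraph 3, Paragraph 6, Paragraph 7, and Paragraph 9 remain in effect.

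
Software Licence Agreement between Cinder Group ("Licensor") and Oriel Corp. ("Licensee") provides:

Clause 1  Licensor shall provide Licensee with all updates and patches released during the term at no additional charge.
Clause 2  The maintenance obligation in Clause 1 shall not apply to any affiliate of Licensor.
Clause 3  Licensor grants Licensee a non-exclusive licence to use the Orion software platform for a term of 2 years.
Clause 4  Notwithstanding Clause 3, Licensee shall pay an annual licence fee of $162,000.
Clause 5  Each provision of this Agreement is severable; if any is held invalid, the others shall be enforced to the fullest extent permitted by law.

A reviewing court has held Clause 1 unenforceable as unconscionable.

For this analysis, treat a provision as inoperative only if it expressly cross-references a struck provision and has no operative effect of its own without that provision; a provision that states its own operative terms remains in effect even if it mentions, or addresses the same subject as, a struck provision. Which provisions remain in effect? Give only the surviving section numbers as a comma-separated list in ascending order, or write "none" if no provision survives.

3, 4, 5

Clause 1 is struck. The whole of Clause 2 is the carve-out from the maintenance obligation, defined by reference to Clause 1, so Clause 2 cannot stand once Clause 1 is removed. Under the severability clause in Clause 5, the remaining provisions continue in force. Clause 3, Clause 4, and Clause 5 remain in effect.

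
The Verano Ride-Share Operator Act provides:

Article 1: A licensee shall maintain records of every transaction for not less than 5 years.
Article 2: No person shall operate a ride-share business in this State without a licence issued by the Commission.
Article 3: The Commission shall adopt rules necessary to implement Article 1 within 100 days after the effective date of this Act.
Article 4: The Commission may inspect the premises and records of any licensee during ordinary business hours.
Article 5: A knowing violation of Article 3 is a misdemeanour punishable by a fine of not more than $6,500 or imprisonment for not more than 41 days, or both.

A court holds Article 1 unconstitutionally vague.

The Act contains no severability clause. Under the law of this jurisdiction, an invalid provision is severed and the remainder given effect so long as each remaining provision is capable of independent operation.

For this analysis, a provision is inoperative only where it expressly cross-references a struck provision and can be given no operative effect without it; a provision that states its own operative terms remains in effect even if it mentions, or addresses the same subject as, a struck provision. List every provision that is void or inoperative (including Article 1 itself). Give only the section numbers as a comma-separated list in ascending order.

1, 3, 5

Article 1 is struck. The only function of Article 3 is the rulemaking mandate for Article 1, so it cannot stand once Article 1 is removed. Article 5 has no operative effect of its own apart from Article 3 and is therefore inoperative. Under the stated default rule, only provisions that cannot operate independently fall away; the rest are enforced. The provisions still in force are Article 2 and Article 4.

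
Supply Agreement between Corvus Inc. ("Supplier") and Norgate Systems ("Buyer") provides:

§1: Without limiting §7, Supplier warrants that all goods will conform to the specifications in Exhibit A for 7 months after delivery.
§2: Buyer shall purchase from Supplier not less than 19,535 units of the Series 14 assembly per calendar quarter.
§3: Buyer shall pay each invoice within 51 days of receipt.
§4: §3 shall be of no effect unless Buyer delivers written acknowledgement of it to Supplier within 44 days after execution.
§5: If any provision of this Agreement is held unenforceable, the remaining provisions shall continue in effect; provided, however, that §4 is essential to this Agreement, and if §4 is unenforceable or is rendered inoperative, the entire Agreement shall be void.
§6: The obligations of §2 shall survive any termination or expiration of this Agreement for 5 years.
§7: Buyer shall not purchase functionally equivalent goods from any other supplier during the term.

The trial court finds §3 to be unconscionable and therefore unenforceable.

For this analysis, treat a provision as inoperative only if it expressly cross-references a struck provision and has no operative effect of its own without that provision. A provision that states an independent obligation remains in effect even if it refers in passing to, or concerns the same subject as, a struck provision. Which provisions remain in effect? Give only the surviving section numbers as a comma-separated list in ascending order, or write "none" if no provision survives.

§3 is struck. §4 merely fixes the acknowledgement condition for §3; with §3 gone it has nothing to operate on and falls away. §5 makes §4 an essential term, and §4 has been rendered inoperative by the cascade; under §5, the entire Agreement is therefore void. No provision of the Agreement survives.

none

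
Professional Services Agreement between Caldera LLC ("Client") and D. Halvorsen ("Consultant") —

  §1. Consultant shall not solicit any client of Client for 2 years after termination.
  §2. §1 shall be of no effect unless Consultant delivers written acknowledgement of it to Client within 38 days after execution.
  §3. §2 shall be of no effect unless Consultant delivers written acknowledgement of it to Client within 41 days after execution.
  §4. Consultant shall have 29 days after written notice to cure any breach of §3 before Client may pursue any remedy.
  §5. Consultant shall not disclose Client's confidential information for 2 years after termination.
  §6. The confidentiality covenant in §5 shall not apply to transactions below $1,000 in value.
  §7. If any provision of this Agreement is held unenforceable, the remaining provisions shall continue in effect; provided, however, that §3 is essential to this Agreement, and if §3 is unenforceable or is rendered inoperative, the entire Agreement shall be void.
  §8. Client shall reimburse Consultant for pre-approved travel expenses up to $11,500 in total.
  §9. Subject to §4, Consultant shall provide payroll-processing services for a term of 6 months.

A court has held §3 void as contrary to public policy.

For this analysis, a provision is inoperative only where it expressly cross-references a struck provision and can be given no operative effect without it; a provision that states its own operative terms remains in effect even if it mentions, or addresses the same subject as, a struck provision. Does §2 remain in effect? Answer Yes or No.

§3 is struck. §4 merely fixes the cure period for breach of §3; with §3 gone it has nothing to operate on and falls away. §7 makes §3 an essential term, and §3 is the provision held invalid; under §7, the entire Agreement is therefore void. No provision of the Agreement survives. §2 is among the inoperative provisions, so the answer is no.

No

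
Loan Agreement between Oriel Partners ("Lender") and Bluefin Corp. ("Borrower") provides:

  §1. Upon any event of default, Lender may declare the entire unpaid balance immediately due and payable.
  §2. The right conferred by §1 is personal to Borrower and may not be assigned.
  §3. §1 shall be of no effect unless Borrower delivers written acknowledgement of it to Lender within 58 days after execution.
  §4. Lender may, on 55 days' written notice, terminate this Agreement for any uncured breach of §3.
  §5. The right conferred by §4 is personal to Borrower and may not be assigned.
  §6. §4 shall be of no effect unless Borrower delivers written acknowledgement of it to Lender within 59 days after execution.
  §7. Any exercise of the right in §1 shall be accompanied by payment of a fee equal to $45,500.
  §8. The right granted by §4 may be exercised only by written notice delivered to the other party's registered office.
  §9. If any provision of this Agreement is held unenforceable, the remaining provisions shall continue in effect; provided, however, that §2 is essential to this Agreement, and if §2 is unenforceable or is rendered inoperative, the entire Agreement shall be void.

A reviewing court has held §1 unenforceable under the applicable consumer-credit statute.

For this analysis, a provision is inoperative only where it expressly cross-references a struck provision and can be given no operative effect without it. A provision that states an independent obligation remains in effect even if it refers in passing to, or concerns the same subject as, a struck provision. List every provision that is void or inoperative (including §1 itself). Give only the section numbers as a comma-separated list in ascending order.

1, 2, 3, 4, 5, 6, 7, 8, 9

§1 is struck. §2 merely fixes the non-assignment of §1; with §1 gone it has nothing to operate on and falls away. §3 operates only by reference to §1, so it falls with §1. The only function of §7 is the exercise fee for §1, so it cannot stand once §1 is removed. §4 has no operative effect of its own apart from §3 and is therefore inoperative. The only function of §5 is the non-assignment of §4, so it cannot stand once §4 is removed. The only function of §6 is the acknowledgement condition for §4, so it cannot stand once §4 is removed. §8 operates only by reference to §4, so it falls with §4. §9 makes §2 an essential term, and §2 has been rendered inoperative by the cascade; under §9, the entire Agreement is therefore void. No provision of the Agreement survives.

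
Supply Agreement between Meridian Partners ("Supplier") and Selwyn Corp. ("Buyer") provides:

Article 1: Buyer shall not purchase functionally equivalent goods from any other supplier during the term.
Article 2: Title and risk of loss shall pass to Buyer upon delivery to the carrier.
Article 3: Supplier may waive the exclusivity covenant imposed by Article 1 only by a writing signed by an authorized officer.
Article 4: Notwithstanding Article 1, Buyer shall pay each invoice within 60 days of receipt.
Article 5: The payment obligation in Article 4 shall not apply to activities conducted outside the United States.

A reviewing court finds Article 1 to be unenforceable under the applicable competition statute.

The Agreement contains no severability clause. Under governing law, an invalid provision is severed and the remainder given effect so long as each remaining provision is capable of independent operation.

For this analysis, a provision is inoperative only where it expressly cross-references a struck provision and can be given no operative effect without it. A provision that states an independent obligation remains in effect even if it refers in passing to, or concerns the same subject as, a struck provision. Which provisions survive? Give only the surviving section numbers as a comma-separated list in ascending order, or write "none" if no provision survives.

Article 1 is struck. Article 3 has no operative effect of its own apart from Article 1 and is therefore inoperative. Although Article 4 refers to Article 1, its operative terms do not depend on Article 1, so it remains in effect. Under the stated default rule, only provisions that cannot operate independently fall away; the rest are enforced. That leaves Article 2, Article 4, and Article 5 in effect.

2, 4, 5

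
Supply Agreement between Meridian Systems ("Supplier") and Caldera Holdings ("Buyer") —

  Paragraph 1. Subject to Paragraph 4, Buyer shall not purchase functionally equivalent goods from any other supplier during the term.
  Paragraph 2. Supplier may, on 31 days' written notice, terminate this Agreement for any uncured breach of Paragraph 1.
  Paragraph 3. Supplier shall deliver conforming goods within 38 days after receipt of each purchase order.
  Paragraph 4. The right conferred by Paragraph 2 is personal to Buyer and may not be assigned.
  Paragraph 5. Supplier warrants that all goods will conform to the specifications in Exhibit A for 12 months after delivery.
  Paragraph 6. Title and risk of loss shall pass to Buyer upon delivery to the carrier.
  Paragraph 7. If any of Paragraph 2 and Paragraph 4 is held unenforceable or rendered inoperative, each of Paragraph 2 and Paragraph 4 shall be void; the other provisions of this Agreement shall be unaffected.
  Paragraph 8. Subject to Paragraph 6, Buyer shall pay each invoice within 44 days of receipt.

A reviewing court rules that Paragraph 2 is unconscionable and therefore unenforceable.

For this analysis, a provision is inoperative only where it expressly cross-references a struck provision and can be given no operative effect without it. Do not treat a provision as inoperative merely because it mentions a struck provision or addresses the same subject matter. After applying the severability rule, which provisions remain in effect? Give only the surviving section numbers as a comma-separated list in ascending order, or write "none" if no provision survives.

Paragraph 2 is struck. Paragraph 4 has no operative effect of its own apart from Paragraph 2 and is therefore inoperative. Paragraph 1 mentions Paragraph 4 but its own obligation stands independently of Paragraph 4, so Paragraph 1 is not affected. Paragraph 7 declares Paragraph 2 and Paragraph 4 mutually dependent; since one of them has fallen, all of them are of no effect. The remainder continues in force under Paragraph 7. The provisions still in force are Paragraph 1, Paragraph 3, Paragraph 5, Paragraph 6, Paragraph 7, and Paragraph 8.

1, 3, 5, 6, 7, 8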